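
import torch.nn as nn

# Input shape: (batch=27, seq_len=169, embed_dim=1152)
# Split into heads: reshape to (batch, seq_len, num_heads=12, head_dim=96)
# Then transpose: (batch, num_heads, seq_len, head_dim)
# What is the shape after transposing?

Input shape: (27, 169, 1152)
  -> after reshape: (27, 169, 12, 96)
Output shape: (27, 12, 169, 96)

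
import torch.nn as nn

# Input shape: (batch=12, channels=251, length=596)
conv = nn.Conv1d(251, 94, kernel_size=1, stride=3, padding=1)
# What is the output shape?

Input shape: (12, 251, 596)
Output shape: (12, 94, 200)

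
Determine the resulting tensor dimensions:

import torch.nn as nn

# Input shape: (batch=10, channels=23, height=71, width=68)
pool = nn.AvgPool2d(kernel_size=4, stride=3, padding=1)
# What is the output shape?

Input shape: (10, 23, 71, 68)
Output shape: (10, 23, 24, 23)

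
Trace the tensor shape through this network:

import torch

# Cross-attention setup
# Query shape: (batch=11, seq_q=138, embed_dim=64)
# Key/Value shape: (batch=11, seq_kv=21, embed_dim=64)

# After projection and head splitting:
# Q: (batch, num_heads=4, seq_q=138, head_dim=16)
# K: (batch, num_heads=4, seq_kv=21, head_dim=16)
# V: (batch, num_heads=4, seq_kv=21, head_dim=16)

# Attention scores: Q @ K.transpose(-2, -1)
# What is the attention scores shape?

Input shape: (11, 138, 64)
Output shape: (11, 4, 138, 21)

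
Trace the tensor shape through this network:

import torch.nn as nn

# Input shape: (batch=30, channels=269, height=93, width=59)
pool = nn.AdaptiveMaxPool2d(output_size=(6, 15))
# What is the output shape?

Input shape: (30, 269, 93, 59)
Output shape: (30, 269, 6, 15)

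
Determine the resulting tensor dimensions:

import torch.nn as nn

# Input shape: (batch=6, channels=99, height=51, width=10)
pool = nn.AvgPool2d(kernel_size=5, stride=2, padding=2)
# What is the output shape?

Input shape: (6, 99, 51, 10)
Output shape: (6, 99, 26, 5)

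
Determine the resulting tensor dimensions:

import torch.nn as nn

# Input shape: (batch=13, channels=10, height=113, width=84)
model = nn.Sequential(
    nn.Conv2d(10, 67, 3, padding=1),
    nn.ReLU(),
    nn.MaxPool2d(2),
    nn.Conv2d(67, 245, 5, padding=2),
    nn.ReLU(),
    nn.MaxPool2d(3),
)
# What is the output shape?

Input shape: (13, 10, 113, 84)
  -> after first Conv2d: (13, 67, 113, 84)
  -> after first MaxPool2d: (13, 67, 56, 42)
  -> after second Conv2d: (13, 245, 56, 42)
Output shape: (13, 245, 18, 14)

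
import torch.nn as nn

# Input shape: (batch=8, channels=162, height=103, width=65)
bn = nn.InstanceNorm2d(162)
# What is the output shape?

Input shape: (8, 162, 103, 65)
Output shape: (8, 162, 103, 65)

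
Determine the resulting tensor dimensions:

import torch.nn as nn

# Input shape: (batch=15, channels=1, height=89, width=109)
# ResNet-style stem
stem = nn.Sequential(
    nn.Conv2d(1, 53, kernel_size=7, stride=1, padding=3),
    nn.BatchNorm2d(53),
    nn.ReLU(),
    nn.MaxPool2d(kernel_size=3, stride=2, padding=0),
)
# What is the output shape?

Input shape: (15, 1, 89, 109)
  -> after Conv2d 7x7 stride=1: (15, 53, 89, 109)
Output shape: (15, 53, 44, 54)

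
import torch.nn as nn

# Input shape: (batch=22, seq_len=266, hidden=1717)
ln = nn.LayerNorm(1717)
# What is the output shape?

Input shape: (22, 266, 1717)
Output shape: (22, 266, 1717)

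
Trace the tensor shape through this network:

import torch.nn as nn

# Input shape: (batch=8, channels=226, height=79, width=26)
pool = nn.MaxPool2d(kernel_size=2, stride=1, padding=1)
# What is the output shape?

Input shape: (8, 226, 79, 26)
Output shape: (8, 226, 80, 27)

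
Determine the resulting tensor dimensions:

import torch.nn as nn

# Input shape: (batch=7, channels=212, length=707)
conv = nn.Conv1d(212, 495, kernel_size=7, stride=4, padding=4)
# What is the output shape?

Input shape: (7, 212, 707)
Output shape: (7, 495, 178)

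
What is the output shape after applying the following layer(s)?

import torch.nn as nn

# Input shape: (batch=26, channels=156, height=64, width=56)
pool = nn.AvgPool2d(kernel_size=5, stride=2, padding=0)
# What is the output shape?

Input shape: (26, 156, 64, 56)
Output shape: (26, 156, 30, 26)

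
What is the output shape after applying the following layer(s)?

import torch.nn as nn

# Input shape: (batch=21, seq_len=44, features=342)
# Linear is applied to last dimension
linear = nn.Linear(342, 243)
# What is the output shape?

Input shape: (21, 44, 342)
Output shape: (21, 44, 243)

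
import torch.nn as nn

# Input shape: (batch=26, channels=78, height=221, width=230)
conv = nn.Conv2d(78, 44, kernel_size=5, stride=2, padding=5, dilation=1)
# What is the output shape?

Input shape: (26, 78, 221, 230)
Output shape: (26, 44, 114, 118)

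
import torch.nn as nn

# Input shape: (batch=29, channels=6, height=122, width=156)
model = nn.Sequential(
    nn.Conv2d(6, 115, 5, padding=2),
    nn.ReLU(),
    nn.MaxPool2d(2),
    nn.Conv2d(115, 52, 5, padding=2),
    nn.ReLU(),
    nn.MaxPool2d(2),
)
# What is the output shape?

Input shape: (29, 6, 122, 156)
  -> after first Conv2d: (29, 115, 122, 156)
  -> after first MaxPool2d: (29, 115, 61, 78)
  -> after second Conv2d: (29, 52, 61, 78)
Output shape: (29, 52, 30, 39)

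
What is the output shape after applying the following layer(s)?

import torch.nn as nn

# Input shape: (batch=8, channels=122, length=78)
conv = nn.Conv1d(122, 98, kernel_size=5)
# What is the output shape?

Input shape: (8, 122, 78)
Output shape: (8, 98, 74)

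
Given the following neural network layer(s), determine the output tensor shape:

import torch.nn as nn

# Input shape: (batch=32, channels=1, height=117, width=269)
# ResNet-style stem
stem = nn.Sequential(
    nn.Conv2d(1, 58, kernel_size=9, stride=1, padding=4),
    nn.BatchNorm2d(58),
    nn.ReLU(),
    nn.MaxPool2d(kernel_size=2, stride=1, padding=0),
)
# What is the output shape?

Input shape: (32, 1, 117, 269)
  -> after Conv2d 9x9 stride=1: (32, 58, 117, 269)
Output shape: (32, 58, 116, 268)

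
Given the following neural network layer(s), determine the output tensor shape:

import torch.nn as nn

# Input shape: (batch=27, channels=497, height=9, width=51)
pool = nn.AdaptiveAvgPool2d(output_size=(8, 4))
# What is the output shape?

Input shape: (27, 497, 9, 51)
Output shape: (27, 497, 8, 4)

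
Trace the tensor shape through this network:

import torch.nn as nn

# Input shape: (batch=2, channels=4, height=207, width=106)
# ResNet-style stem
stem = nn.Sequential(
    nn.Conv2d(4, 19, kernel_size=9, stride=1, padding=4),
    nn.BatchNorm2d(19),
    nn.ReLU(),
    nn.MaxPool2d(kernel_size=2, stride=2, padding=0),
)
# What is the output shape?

Input shape: (2, 4, 207, 106)
  -> after Conv2d 9x9 stride=1: (2, 19, 207, 106)
Output shape: (2, 19, 103, 53)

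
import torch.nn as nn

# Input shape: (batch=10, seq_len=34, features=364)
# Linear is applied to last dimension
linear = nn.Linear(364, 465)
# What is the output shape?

Input shape: (10, 34, 364)
Output shape: (10, 34, 465)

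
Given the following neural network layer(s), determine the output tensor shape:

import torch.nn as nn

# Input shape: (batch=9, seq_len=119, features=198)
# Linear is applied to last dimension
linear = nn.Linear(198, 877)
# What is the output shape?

Input shape: (9, 119, 198)
Output shape: (9, 119, 877)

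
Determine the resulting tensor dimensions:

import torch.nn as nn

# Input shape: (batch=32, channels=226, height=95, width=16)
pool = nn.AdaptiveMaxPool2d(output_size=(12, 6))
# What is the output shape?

Input shape: (32, 226, 95, 16)
Output shape: (32, 226, 12, 6)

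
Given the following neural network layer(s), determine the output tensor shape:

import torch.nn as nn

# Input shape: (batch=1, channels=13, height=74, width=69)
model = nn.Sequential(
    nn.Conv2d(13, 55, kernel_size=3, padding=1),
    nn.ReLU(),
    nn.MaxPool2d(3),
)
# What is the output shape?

Input shape: (1, 13, 74, 69)
  -> after Conv2d: (1, 55, 74, 69)
  -> after ReLU: (1, 55, 74, 69)
Output shape: (1, 55, 24, 23)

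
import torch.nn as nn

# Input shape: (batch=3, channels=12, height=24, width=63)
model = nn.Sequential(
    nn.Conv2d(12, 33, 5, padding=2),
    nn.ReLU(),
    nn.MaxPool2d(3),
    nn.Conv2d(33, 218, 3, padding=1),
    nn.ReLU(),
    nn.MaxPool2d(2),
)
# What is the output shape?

Input shape: (3, 12, 24, 63)
  -> after first Conv2d: (3, 33, 24, 63)
  -> after first MaxPool2d: (3, 33, 8, 21)
  -> after second Conv2d: (3, 218, 8, 21)
Output shape: (3, 218, 4, 10)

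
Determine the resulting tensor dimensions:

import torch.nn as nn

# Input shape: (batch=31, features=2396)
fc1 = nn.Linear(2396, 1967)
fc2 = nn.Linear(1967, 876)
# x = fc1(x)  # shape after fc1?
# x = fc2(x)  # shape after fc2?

Input shape: (31, 2396)
  -> after fc1: (31, 1967)
Output shape: (31, 876)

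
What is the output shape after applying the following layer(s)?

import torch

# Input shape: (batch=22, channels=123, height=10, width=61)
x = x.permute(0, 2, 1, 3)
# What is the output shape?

Input shape: (22, 123, 10, 61)
Output shape: (22, 10, 123, 61)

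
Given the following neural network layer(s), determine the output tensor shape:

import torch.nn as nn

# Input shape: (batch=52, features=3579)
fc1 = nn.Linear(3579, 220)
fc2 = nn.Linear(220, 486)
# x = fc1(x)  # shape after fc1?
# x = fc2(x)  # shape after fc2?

Input shape: (52, 3579)
  -> after fc1: (52, 220)
Output shape: (52, 486)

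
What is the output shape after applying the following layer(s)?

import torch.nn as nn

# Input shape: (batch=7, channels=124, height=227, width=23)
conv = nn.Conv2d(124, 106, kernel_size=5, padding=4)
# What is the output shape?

Input shape: (7, 124, 227, 23)
Output shape: (7, 106, 231, 27)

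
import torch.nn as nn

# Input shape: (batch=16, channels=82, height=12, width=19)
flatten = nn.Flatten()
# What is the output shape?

Input shape: (16, 82, 12, 19)
Output shape: (16, 18696)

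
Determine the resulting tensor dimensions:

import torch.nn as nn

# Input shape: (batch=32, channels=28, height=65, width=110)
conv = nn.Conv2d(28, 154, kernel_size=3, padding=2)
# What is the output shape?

Input shape: (32, 28, 65, 110)
Output shape: (32, 154, 67, 112)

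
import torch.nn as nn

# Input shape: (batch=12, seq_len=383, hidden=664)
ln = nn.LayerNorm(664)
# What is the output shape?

Input shape: (12, 383, 664)
Output shape: (12, 383, 664)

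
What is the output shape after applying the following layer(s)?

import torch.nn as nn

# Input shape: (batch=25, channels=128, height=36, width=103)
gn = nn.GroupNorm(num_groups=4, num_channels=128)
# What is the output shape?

Input shape: (25, 128, 36, 103)
Output shape: (25, 128, 36, 103)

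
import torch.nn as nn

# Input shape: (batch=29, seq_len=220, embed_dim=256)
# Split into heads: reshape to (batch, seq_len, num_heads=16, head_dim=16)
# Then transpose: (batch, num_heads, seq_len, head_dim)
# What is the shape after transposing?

Input shape: (29, 220, 256)
  -> after reshape: (29, 220, 16, 16)
Output shape: (29, 16, 220, 16)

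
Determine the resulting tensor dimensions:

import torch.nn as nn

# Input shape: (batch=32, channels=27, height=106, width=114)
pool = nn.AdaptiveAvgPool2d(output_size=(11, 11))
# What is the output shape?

Input shape: (32, 27, 106, 114)
Output shape: (32, 27, 11, 11)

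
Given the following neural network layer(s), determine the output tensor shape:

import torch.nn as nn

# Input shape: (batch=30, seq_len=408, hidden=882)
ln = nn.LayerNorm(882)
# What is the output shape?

Input shape: (30, 408, 882)
Output shape: (30, 408, 882)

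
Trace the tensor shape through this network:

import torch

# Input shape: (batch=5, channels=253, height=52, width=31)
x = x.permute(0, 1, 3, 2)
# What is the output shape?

Input shape: (5, 253, 52, 31)
Output shape: (5, 253, 31, 52)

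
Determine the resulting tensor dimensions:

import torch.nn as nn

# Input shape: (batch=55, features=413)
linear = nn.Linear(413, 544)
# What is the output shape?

Input shape: (55, 413)
Output shape: (55, 544)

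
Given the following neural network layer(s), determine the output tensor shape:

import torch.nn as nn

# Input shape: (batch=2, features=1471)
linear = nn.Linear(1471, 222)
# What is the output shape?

Input shape: (2, 1471)
Output shape: (2, 222)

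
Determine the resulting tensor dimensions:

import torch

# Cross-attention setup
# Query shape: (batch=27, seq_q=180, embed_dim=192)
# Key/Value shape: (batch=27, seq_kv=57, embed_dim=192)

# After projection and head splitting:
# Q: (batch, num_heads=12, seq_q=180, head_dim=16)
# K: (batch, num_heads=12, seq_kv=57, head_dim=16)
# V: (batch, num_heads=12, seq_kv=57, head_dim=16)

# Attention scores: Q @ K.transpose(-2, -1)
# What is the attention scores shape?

Input shape: (27, 180, 192)
Output shape: (27, 12, 180, 57)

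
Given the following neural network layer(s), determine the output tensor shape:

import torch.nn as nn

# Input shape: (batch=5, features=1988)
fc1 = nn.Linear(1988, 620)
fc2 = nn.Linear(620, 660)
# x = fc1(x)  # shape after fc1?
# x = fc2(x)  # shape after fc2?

Input shape: (5, 1988)
  -> after fc1: (5, 620)
Output shape: (5, 660)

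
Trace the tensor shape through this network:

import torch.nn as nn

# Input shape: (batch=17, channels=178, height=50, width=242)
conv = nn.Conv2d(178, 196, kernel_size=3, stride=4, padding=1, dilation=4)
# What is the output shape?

Input shape: (17, 178, 50, 242)
Output shape: (17, 196, 11, 59)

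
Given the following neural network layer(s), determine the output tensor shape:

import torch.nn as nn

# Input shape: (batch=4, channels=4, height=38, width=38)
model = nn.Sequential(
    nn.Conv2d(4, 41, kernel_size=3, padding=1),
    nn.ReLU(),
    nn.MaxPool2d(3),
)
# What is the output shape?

Input shape: (4, 4, 38, 38)
  -> after Conv2d: (4, 41, 38, 38)
  -> after ReLU: (4, 41, 38, 38)
Output shape: (4, 41, 12, 12)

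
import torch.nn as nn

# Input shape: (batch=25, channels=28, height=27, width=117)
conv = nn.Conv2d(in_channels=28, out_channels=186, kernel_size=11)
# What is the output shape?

Input shape: (25, 28, 27, 117)
Output shape: (25, 186, 17, 107)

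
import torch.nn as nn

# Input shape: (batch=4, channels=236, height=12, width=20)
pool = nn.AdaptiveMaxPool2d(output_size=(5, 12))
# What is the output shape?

Input shape: (4, 236, 12, 20)
Output shape: (4, 236, 5, 12)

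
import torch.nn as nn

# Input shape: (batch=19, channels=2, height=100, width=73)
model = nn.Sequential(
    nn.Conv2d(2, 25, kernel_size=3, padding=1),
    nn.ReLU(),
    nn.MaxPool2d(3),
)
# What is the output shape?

Input shape: (19, 2, 100, 73)
  -> after Conv2d: (19, 25, 100, 73)
  -> after ReLU: (19, 25, 100, 73)
Output shape: (19, 25, 33, 24)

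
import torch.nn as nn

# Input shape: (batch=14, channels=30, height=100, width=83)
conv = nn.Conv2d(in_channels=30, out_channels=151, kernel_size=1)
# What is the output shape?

Input shape: (14, 30, 100, 83)
Output shape: (14, 151, 100, 83)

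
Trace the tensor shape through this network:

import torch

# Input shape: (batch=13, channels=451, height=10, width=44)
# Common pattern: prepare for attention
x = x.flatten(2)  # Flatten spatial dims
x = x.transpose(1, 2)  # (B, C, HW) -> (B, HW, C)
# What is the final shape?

Input shape: (13, 451, 10, 44)
  -> after flatten(2): (13, 451, 440)
Output shape: (13, 440, 451)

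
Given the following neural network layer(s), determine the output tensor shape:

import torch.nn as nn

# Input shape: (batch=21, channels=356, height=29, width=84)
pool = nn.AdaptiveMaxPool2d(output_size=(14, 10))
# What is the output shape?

Input shape: (21, 356, 29, 84)
Output shape: (21, 356, 14, 10)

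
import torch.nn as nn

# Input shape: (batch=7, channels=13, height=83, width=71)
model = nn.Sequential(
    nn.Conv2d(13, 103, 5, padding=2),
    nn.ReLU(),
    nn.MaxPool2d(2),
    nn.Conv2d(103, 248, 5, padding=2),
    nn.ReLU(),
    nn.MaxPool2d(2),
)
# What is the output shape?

Input shape: (7, 13, 83, 71)
  -> after first Conv2d: (7, 103, 83, 71)
  -> after first MaxPool2d: (7, 103, 41, 35)
  -> after second Conv2d: (7, 248, 41, 35)
Output shape: (7, 248, 20, 17)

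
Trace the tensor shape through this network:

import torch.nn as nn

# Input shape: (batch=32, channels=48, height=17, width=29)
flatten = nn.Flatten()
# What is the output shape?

Input shape: (32, 48, 17, 29)
Output shape: (32, 23664)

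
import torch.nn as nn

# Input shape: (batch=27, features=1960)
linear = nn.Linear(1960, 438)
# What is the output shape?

Input shape: (27, 1960)
Output shape: (27, 438)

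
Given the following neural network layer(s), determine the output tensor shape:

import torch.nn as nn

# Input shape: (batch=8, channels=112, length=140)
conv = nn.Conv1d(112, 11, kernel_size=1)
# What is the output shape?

Input shape: (8, 112, 140)
Output shape: (8, 11, 140)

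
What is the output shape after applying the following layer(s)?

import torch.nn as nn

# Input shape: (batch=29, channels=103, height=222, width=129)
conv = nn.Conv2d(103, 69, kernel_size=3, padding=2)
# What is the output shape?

Input shape: (29, 103, 222, 129)
Output shape: (29, 69, 224, 131)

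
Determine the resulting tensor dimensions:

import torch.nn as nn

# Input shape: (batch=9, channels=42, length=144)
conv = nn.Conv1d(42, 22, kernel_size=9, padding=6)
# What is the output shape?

Input shape: (9, 42, 144)
Output shape: (9, 22, 148)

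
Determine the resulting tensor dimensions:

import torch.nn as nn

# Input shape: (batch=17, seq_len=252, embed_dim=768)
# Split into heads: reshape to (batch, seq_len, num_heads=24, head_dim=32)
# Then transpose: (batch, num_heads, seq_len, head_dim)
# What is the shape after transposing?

Input shape: (17, 252, 768)
  -> after reshape: (17, 252, 24, 32)
Output shape: (17, 24, 252, 32)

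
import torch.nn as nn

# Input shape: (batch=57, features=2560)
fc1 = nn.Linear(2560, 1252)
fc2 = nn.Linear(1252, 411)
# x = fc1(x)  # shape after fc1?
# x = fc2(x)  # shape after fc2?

Input shape: (57, 2560)
  -> after fc1: (57, 1252)
Output shape: (57, 411)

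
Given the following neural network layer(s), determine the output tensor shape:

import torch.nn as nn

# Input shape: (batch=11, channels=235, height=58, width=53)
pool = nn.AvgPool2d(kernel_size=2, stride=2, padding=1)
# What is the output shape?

Input shape: (11, 235, 58, 53)
Output shape: (11, 235, 30, 27)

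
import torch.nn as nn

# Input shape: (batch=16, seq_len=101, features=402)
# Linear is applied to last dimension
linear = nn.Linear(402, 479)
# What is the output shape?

Input shape: (16, 101, 402)
Output shape: (16, 101, 479)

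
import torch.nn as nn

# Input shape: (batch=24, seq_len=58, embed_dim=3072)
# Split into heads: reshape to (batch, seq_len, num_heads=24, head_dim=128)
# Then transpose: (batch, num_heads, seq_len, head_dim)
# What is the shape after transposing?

Input shape: (24, 58, 3072)
  -> after reshape: (24, 58, 24, 128)
Output shape: (24, 24, 58, 128)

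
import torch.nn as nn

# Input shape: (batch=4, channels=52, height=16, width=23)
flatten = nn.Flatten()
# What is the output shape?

Input shape: (4, 52, 16, 23)
Output shape: (4, 19136)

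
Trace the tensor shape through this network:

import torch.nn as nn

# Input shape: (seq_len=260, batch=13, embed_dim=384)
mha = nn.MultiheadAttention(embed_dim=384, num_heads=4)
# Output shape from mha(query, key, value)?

Input shape: (260, 13, 384)
Output shape: (260, 13, 384)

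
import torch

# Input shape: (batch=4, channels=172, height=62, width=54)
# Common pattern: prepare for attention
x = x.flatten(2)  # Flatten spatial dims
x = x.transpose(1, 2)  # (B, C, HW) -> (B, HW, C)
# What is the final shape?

Input shape: (4, 172, 62, 54)
  -> after flatten(2): (4, 172, 3348)
Output shape: (4, 3348, 172)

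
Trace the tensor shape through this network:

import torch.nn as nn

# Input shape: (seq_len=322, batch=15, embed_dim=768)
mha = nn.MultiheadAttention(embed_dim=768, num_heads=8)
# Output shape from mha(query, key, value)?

Input shape: (322, 15, 768)
Output shape: (322, 15, 768)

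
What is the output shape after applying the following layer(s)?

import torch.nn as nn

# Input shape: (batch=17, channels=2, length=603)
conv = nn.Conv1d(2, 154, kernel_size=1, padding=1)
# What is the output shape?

Input shape: (17, 2, 603)
Output shape: (17, 154, 605)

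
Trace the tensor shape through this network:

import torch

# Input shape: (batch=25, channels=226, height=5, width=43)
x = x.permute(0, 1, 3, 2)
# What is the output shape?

Input shape: (25, 226, 5, 43)
Output shape: (25, 226, 43, 5)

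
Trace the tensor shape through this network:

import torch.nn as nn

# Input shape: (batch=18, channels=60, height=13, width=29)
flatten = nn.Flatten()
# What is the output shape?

Input shape: (18, 60, 13, 29)
Output shape: (18, 22620)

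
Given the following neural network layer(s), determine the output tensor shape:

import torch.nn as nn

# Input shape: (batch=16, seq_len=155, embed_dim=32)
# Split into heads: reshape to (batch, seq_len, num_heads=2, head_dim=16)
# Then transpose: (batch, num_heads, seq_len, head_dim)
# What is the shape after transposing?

Input shape: (16, 155, 32)
  -> after reshape: (16, 155, 2, 16)
Output shape: (16, 2, 155, 16)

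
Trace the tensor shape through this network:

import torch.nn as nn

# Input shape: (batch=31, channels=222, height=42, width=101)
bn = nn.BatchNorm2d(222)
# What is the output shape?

Input shape: (31, 222, 42, 101)
Output shape: (31, 222, 42, 101)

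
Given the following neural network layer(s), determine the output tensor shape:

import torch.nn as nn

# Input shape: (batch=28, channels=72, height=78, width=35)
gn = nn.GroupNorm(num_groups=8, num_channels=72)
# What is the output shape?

Input shape: (28, 72, 78, 35)
Output shape: (28, 72, 78, 35)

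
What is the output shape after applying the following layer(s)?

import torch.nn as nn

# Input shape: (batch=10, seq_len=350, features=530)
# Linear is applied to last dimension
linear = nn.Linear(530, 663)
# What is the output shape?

Input shape: (10, 350, 530)
Output shape: (10, 350, 663)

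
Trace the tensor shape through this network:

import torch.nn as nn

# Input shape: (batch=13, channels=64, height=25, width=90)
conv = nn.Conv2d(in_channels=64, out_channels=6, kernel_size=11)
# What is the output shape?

Input shape: (13, 64, 25, 90)
Output shape: (13, 6, 15, 80)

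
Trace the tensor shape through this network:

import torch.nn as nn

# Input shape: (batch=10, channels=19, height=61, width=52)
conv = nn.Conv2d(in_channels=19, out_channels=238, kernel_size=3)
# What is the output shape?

Input shape: (10, 19, 61, 52)
Output shape: (10, 238, 59, 50)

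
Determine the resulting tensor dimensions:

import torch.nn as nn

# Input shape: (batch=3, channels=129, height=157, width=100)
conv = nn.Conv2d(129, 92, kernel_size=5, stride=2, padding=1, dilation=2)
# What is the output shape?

Input shape: (3, 129, 157, 100)
Output shape: (3, 92, 76, 47)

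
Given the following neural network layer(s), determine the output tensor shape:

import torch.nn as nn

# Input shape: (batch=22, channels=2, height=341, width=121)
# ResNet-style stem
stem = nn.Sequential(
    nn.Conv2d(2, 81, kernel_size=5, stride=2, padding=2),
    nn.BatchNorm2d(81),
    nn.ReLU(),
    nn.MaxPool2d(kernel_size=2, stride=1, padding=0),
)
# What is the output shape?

Input shape: (22, 2, 341, 121)
  -> after Conv2d 5x5 stride=2: (22, 81, 171, 61)
Output shape: (22, 81, 170, 60)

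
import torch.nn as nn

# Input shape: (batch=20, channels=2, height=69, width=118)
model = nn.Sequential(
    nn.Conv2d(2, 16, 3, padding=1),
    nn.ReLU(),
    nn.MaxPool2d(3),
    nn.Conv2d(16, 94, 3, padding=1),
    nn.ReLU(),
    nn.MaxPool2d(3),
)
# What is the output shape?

Input shape: (20, 2, 69, 118)
  -> after first Conv2d: (20, 16, 69, 118)
  -> after first MaxPool2d: (20, 16, 23, 39)
  -> after second Conv2d: (20, 94, 23, 39)
Output shape: (20, 94, 7, 13)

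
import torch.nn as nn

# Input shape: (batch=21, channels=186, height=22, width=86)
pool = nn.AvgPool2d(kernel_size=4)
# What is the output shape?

Input shape: (21, 186, 22, 86)
Output shape: (21, 186, 5, 21)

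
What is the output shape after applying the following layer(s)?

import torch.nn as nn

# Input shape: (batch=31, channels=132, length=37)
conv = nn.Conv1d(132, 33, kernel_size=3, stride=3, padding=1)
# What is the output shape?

Input shape: (31, 132, 37)
Output shape: (31, 33, 13)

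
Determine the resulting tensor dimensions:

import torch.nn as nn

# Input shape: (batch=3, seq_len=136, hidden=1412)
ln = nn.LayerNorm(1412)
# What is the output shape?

Input shape: (3, 136, 1412)
Output shape: (3, 136, 1412)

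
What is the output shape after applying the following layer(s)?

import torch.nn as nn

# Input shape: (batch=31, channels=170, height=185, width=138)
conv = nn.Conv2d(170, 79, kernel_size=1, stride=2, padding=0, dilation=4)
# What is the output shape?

Input shape: (31, 170, 185, 138)
Output shape: (31, 79, 93, 69)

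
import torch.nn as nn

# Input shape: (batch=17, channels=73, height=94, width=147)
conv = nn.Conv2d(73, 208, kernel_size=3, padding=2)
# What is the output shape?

Input shape: (17, 73, 94, 147)
Output shape: (17, 208, 96, 149)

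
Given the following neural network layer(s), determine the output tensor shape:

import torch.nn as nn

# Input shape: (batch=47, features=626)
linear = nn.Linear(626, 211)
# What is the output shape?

Input shape: (47, 626)
Output shape: (47, 211)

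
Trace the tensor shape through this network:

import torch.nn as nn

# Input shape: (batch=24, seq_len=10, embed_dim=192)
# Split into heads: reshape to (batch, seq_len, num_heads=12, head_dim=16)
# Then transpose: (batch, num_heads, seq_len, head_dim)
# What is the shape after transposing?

Input shape: (24, 10, 192)
  -> after reshape: (24, 10, 12, 16)
Output shape: (24, 12, 10, 16)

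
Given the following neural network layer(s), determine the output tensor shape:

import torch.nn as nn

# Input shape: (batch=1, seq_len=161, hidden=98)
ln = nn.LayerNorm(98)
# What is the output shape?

Input shape: (1, 161, 98)
Output shape: (1, 161, 98)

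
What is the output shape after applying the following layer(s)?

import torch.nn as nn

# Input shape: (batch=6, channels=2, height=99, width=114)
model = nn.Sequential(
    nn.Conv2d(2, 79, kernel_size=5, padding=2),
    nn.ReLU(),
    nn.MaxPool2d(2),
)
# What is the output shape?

Input shape: (6, 2, 99, 114)
  -> after Conv2d: (6, 79, 99, 114)
  -> after ReLU: (6, 79, 99, 114)
Output shape: (6, 79, 49, 57)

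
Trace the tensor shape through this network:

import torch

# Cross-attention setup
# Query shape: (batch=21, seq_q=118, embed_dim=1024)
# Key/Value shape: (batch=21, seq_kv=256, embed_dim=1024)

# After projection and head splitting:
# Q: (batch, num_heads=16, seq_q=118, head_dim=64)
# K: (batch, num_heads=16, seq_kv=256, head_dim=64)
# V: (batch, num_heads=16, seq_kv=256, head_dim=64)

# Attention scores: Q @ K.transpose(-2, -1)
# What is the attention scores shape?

Input shape: (21, 118, 1024)
Output shape: (21, 16, 118, 256)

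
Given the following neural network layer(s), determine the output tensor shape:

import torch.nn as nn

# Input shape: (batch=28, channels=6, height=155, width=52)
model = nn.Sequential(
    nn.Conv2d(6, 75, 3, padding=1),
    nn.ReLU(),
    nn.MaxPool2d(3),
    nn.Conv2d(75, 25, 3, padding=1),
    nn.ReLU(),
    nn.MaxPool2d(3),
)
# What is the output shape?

Input shape: (28, 6, 155, 52)
  -> after first Conv2d: (28, 75, 155, 52)
  -> after first MaxPool2d: (28, 75, 51, 17)
  -> after second Conv2d: (28, 25, 51, 17)
Output shape: (28, 25, 17, 5)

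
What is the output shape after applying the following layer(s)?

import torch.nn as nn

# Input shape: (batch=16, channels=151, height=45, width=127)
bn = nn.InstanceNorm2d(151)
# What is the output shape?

Input shape: (16, 151, 45, 127)
Output shape: (16, 151, 45, 127)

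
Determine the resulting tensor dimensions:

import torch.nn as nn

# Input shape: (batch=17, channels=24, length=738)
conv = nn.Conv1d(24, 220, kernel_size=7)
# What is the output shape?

Input shape: (17, 24, 738)
Output shape: (17, 220, 732)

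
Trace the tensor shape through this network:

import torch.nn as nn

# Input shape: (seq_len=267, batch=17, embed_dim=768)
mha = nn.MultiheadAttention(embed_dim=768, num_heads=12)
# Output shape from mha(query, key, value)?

Input shape: (267, 17, 768)
Output shape: (267, 17, 768)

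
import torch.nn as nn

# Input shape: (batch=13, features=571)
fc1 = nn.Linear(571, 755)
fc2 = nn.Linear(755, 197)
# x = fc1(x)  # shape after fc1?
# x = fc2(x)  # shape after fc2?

Input shape: (13, 571)
  -> after fc1: (13, 755)
Output shape: (13, 197)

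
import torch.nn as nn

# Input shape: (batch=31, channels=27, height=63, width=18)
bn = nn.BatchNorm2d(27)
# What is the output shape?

Input shape: (31, 27, 63, 18)
Output shape: (31, 27, 63, 18)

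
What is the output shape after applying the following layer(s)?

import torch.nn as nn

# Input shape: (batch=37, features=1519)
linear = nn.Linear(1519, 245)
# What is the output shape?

Input shape: (37, 1519)
Output shape: (37, 245)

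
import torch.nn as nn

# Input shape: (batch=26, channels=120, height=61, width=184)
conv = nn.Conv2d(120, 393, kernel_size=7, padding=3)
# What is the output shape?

Input shape: (26, 120, 61, 184)
Output shape: (26, 393, 61, 184)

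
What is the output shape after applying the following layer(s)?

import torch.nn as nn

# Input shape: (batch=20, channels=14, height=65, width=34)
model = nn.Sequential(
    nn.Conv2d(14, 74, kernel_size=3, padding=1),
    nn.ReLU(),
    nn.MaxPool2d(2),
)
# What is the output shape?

Input shape: (20, 14, 65, 34)
  -> after Conv2d: (20, 74, 65, 34)
  -> after ReLU: (20, 74, 65, 34)
Output shape: (20, 74, 32, 17)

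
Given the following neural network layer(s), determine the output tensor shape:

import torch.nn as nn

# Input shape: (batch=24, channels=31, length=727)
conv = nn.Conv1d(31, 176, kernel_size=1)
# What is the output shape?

Input shape: (24, 31, 727)
Output shape: (24, 176, 727)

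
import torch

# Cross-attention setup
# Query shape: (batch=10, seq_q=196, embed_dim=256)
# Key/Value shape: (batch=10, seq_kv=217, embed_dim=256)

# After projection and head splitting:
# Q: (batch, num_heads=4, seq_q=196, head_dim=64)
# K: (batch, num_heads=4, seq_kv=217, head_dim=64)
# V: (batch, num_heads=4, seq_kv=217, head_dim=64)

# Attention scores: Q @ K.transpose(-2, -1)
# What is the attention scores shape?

Input shape: (10, 196, 256)
Output shape: (10, 4, 196, 217)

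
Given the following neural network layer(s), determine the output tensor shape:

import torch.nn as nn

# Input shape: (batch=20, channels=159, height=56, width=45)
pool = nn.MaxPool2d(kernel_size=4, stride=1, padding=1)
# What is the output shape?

Input shape: (20, 159, 56, 45)
Output shape: (20, 159, 55, 44)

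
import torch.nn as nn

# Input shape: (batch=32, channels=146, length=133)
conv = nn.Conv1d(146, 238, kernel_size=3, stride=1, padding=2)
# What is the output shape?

Input shape: (32, 146, 133)
Output shape: (32, 238, 135)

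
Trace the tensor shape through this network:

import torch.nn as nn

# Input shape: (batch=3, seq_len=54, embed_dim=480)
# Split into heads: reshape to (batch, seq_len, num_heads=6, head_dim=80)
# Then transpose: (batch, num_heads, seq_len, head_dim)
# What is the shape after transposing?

Input shape: (3, 54, 480)
  -> after reshape: (3, 54, 6, 80)
Output shape: (3, 6, 54, 80)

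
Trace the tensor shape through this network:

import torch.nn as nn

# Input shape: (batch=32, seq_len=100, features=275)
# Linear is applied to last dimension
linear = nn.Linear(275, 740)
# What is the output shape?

Input shape: (32, 100, 275)
Output shape: (32, 100, 740)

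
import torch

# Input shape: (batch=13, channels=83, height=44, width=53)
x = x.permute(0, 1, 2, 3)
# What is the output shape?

Input shape: (13, 83, 44, 53)
Output shape: (13, 83, 44, 53)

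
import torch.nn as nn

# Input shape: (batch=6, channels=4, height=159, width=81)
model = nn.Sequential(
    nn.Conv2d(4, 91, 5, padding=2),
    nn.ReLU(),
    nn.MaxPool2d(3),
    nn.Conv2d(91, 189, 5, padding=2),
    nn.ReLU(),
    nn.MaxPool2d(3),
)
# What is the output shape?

Input shape: (6, 4, 159, 81)
  -> after first Conv2d: (6, 91, 159, 81)
  -> after first MaxPool2d: (6, 91, 53, 27)
  -> after second Conv2d: (6, 189, 53, 27)
Output shape: (6, 189, 17, 9)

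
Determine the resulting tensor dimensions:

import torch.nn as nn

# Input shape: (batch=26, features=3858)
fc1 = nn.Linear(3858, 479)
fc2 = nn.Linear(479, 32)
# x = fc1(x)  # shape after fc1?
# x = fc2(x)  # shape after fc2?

Input shape: (26, 3858)
  -> after fc1: (26, 479)
Output shape: (26, 32)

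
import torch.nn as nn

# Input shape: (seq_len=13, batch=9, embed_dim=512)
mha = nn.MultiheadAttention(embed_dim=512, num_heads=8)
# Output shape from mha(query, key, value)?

Input shape: (13, 9, 512)
Output shape: (13, 9, 512)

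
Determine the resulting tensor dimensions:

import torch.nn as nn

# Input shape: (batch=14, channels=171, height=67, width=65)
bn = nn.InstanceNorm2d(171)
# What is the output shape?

Input shape: (14, 171, 67, 65)
Output shape: (14, 171, 67, 65)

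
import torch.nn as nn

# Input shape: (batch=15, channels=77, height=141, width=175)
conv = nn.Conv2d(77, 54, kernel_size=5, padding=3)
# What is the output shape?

Input shape: (15, 77, 141, 175)
Output shape: (15, 54, 143, 177)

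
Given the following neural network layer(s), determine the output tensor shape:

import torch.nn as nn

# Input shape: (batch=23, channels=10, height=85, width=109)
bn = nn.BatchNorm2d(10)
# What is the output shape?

Input shape: (23, 10, 85, 109)
Output shape: (23, 10, 85, 109)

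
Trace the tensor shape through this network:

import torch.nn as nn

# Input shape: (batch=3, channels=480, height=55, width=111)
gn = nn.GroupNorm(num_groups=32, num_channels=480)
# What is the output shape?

Input shape: (3, 480, 55, 111)
Output shape: (3, 480, 55, 111)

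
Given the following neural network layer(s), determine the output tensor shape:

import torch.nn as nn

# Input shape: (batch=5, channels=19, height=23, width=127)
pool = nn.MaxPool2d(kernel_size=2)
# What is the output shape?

Input shape: (5, 19, 23, 127)
Output shape: (5, 19, 11, 63)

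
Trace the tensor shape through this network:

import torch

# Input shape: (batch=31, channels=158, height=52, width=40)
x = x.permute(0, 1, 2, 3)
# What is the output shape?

Input shape: (31, 158, 52, 40)
Output shape: (31, 158, 52, 40)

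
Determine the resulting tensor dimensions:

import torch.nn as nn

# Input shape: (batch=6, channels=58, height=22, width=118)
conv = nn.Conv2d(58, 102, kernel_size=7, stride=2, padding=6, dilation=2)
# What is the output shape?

Input shape: (6, 58, 22, 118)
Output shape: (6, 102, 11, 59)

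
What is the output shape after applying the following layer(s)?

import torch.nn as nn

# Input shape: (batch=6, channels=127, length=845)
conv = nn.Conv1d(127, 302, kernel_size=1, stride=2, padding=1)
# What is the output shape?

Input shape: (6, 127, 845)
Output shape: (6, 302, 424)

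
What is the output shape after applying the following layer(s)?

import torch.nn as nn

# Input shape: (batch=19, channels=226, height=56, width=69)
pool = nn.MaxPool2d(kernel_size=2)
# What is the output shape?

Input shape: (19, 226, 56, 69)
Output shape: (19, 226, 28, 34)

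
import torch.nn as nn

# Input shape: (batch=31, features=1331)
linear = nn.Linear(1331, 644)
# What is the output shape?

Input shape: (31, 1331)
Output shape: (31, 644)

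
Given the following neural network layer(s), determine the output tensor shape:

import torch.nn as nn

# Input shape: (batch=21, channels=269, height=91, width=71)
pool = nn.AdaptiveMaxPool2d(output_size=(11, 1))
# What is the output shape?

Input shape: (21, 269, 91, 71)
Output shape: (21, 269, 11, 1)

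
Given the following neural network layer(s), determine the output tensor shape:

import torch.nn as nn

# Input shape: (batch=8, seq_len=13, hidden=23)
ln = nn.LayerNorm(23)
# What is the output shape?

Input shape: (8, 13, 23)
Output shape: (8, 13, 23)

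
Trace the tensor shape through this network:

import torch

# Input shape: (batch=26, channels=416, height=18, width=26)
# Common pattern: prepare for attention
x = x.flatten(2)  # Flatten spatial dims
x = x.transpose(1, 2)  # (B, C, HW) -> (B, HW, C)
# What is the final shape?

Input shape: (26, 416, 18, 26)
  -> after flatten(2): (26, 416, 468)
Output shape: (26, 468, 416)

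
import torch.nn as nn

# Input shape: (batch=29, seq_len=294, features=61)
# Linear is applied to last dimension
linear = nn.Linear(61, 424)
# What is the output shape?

Input shape: (29, 294, 61)
Output shape: (29, 294, 424)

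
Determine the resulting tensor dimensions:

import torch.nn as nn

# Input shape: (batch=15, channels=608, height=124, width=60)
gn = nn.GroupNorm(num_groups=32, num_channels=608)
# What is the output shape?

Input shape: (15, 608, 124, 60)
Output shape: (15, 608, 124, 60)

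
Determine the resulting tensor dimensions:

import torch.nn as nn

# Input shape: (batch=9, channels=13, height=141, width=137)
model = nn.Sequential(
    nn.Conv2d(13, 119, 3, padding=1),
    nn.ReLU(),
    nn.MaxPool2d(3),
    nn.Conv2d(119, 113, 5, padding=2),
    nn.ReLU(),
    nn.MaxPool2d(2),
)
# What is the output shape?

Input shape: (9, 13, 141, 137)
  -> after first Conv2d: (9, 119, 141, 137)
  -> after first MaxPool2d: (9, 119, 47, 45)
  -> after second Conv2d: (9, 113, 47, 45)
Output shape: (9, 113, 23, 22)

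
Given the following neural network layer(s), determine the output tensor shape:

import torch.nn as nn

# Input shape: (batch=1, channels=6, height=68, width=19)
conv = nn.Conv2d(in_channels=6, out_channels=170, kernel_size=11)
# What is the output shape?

Input shape: (1, 6, 68, 19)
Output shape: (1, 170, 58, 9)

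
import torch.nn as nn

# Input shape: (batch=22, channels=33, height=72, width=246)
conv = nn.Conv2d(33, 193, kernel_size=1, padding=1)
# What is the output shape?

Input shape: (22, 33, 72, 246)
Output shape: (22, 193, 74, 248)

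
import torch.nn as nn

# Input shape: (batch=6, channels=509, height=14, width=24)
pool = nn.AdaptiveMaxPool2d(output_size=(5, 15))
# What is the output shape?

Input shape: (6, 509, 14, 24)
Output shape: (6, 509, 5, 15)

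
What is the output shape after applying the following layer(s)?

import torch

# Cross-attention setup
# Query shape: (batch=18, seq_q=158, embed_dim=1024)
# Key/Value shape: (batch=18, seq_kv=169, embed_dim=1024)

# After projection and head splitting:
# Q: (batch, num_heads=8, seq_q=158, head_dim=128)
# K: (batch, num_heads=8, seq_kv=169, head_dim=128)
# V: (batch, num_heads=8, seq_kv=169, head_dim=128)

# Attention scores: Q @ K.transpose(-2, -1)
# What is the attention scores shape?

Input shape: (18, 158, 1024)
Output shape: (18, 8, 158, 169)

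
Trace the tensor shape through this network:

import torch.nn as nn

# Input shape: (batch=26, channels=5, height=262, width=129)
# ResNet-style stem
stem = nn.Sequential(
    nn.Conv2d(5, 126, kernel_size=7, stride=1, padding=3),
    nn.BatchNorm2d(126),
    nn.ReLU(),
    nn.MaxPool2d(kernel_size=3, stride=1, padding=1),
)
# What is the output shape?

Input shape: (26, 5, 262, 129)
  -> after Conv2d 7x7 stride=1: (26, 126, 262, 129)
Output shape: (26, 126, 262, 129)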